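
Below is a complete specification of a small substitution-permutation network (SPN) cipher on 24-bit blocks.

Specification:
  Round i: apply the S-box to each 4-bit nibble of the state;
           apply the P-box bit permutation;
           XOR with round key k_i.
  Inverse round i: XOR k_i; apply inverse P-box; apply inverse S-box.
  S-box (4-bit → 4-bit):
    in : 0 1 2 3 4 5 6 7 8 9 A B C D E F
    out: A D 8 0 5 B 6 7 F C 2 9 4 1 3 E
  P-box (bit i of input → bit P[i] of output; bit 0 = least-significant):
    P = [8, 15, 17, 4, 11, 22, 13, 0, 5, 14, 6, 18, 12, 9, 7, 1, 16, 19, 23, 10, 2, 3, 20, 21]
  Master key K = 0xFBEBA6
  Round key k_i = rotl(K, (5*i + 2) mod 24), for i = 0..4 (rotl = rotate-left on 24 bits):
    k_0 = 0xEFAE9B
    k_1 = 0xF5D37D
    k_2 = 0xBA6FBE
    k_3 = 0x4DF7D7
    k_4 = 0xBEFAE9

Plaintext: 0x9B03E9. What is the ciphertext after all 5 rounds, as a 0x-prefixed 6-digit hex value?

s_0 = plaintext = 0x9B03E9
s_1 = Round(s_0, k_0) = 0x9CA089
s_2 = Round(s_1, k_1) = 0x03B96C
s_3 = Round(s_2, k_2) = 0xDC5FF4
s_4 = Round(s_3, k_3) = 0x8B8490
s_5 = Round(s_4, k_4) = 0x8F4C16

0x8F4C16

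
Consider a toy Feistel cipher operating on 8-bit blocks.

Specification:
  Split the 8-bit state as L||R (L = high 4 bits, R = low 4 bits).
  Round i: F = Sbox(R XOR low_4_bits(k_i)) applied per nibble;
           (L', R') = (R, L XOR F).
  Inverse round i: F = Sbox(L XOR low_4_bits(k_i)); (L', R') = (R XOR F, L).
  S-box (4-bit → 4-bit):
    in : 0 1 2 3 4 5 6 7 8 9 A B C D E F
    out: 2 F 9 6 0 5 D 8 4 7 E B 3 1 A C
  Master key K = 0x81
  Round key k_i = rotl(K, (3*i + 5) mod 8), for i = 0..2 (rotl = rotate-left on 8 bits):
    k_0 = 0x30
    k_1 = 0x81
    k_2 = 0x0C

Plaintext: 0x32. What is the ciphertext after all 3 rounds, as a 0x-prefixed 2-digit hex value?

0x9F

s_0 = plaintext = 0x32
s_1 = Round(s_0, k_0) = 0x2A
s_2 = Round(s_1, k_1) = 0xA9
s_3 = Round(s_2, k_2) = 0x9F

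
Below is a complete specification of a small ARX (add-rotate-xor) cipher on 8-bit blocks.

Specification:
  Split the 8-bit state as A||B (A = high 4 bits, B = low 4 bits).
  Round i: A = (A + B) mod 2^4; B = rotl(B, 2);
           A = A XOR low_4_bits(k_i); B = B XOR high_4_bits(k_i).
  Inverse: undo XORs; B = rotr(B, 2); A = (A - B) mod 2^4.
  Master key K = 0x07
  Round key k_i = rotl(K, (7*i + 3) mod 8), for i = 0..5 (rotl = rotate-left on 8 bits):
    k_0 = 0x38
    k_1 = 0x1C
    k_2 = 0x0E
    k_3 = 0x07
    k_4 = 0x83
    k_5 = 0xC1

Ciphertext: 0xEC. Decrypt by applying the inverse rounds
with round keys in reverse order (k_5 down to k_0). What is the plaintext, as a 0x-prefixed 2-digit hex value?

0x2F

s_0 = ciphertext = 0xEC
s_1 = InvRound(s_0, k_5) = 0xF0
s_2 = InvRound(s_1, k_4) = 0xA2
s_3 = InvRound(s_2, k_3) = 0x58
s_4 = InvRound(s_3, k_2) = 0x92
s_5 = InvRound(s_4, k_1) = 0x9C
s_6 = InvRound(s_5, k_0) = 0x2F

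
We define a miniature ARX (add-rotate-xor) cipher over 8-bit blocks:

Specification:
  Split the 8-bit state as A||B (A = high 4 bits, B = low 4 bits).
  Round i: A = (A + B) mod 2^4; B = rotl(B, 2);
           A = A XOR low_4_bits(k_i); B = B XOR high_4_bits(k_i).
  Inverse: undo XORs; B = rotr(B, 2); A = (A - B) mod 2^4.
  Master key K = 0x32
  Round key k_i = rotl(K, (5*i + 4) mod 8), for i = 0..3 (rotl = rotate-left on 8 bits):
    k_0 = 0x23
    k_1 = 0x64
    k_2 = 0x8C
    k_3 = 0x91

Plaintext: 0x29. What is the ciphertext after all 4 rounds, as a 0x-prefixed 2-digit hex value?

0x9C

s_0 = plaintext = 0x29
s_1 = Round(s_0, k_0) = 0x84
s_2 = Round(s_1, k_1) = 0x87
s_3 = Round(s_2, k_2) = 0x35
s_4 = Round(s_3, k_3) = 0x9C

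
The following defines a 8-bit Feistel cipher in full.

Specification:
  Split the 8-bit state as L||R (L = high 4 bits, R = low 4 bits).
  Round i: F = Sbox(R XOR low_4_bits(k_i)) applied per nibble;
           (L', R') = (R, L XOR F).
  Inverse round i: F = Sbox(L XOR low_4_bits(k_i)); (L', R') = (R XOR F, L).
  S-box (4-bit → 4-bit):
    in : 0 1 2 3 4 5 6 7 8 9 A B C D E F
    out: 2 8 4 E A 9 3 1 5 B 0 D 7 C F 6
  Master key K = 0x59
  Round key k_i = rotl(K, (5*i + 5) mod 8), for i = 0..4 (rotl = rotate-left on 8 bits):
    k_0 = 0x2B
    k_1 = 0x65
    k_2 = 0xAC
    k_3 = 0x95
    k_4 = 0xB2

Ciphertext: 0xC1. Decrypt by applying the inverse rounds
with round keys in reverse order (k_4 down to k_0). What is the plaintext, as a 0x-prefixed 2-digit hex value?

s_0 = ciphertext = 0xC1
s_1 = InvRound(s_0, k_4) = 0xEC
s_2 = InvRound(s_1, k_3) = 0x1E
s_3 = InvRound(s_2, k_2) = 0x21
s_4 = InvRound(s_3, k_1) = 0x02
s_5 = InvRound(s_4, k_0) = 0xF0

0xF0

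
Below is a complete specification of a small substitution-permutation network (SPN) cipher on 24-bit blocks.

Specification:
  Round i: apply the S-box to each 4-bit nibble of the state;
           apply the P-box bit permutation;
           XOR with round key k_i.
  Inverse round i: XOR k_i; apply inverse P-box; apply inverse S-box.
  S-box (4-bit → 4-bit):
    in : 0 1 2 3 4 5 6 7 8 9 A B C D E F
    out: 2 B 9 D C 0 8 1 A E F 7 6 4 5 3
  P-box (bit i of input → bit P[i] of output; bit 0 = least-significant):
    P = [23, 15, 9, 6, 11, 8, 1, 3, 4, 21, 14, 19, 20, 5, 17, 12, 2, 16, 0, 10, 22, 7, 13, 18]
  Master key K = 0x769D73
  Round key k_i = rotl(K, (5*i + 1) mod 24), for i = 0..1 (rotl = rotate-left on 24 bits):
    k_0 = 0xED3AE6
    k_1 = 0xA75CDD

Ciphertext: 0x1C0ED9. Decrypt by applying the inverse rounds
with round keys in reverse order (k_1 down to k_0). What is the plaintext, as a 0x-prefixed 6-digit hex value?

0x05BF8E

s_0 = ciphertext = 0x1C0ED9
s_1 = InvRound(s_0, k_1) = 0x5F395E
s_2 = InvRound(s_1, k_0) = 0x05BF8E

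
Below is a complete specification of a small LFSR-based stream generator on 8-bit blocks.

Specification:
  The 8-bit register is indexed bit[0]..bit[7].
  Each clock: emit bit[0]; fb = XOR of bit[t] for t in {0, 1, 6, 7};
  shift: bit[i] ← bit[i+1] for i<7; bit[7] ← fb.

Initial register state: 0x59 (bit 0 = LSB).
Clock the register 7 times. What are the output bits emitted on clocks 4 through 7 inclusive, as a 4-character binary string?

1101

reg_0 = 0x59
clock 1: out=1, reg = 0x2C
clock 2: out=0, reg = 0x16
clock 3: out=0, reg = 0x8B
clock 4: out=1, reg = 0xC5
clock 5: out=1, reg = 0xE2
clock 6: out=0, reg = 0xF1
clock 7: out=1, reg = 0xF8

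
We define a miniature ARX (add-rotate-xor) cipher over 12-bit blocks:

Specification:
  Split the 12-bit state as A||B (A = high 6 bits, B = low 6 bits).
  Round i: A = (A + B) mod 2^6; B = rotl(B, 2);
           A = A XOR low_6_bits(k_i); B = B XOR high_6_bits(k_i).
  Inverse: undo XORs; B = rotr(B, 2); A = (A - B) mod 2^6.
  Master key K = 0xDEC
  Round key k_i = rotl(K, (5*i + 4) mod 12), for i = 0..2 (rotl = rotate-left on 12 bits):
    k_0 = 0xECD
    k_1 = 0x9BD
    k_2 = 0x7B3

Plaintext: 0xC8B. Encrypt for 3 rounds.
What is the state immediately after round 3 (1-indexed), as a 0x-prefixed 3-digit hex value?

0x1B1

s_0 = plaintext = 0xC8B
s_1 = Round(s_0, k_0) = 0xC17
s_2 = Round(s_1, k_1) = 0xEBB
s_3 = Round(s_2, k_2) = 0x1B1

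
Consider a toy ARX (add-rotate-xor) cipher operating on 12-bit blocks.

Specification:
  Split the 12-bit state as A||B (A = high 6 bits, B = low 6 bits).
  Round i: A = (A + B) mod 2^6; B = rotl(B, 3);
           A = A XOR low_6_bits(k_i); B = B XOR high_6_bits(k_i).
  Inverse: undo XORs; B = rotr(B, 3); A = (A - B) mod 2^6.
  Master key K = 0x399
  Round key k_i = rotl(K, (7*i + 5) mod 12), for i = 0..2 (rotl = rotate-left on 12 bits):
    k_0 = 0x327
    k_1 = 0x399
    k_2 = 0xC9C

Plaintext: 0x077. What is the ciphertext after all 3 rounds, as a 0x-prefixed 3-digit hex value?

0xF31

s_0 = plaintext = 0x077
s_1 = Round(s_0, k_0) = 0x7F2
s_2 = Round(s_1, k_1) = 0x218
s_3 = Round(s_2, k_2) = 0xF31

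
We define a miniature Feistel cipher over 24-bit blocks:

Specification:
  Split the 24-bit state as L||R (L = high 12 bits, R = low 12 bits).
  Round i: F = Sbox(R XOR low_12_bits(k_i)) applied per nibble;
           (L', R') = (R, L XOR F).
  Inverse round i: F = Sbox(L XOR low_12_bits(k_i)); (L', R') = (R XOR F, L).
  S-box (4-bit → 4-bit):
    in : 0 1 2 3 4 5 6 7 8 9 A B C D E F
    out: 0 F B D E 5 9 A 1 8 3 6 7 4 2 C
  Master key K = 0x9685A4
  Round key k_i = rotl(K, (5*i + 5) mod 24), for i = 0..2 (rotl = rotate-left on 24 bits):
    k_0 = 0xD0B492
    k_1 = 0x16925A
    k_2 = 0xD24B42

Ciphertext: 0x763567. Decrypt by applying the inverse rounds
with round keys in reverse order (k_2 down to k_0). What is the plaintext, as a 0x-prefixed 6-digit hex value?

0xFFB778

s_0 = ciphertext = 0x763567
s_1 = InvRound(s_0, k_2) = 0x2D8763
s_2 = InvRound(s_1, k_1) = 0x7782D8
s_3 = InvRound(s_2, k_0) = 0xFFB778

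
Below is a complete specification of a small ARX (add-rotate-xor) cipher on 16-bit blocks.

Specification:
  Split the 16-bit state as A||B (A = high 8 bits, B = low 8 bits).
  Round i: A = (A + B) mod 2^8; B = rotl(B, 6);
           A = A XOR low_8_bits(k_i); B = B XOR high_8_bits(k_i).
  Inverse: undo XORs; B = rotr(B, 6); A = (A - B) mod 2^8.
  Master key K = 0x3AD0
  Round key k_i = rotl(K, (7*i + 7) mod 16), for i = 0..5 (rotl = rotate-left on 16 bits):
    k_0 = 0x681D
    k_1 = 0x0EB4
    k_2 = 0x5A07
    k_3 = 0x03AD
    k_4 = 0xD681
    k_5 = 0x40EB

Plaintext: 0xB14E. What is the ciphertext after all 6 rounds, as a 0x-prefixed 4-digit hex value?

0x195C

s_0 = plaintext = 0xB14E
s_1 = Round(s_0, k_0) = 0xE2FB
s_2 = Round(s_1, k_1) = 0x69F0
s_3 = Round(s_2, k_2) = 0x5E66
s_4 = Round(s_3, k_3) = 0x699A
s_5 = Round(s_4, k_4) = 0x8270
s_6 = Round(s_5, k_5) = 0x195C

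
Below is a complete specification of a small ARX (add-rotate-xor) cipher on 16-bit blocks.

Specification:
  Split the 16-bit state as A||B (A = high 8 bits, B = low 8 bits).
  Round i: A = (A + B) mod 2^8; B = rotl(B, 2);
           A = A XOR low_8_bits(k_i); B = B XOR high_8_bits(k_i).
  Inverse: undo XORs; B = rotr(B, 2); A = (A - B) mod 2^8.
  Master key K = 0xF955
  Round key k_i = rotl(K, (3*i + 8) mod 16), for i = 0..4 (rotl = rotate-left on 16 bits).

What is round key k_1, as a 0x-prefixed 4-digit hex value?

K = 0xF955
k_0 = rotl(K, (3*0+8) mod 16) = rotl(K, 8) = 0x55F9
k_1 = rotl(K, (3*1+8) mod 16) = rotl(K, 11) = 0xAFCA

0xAFCA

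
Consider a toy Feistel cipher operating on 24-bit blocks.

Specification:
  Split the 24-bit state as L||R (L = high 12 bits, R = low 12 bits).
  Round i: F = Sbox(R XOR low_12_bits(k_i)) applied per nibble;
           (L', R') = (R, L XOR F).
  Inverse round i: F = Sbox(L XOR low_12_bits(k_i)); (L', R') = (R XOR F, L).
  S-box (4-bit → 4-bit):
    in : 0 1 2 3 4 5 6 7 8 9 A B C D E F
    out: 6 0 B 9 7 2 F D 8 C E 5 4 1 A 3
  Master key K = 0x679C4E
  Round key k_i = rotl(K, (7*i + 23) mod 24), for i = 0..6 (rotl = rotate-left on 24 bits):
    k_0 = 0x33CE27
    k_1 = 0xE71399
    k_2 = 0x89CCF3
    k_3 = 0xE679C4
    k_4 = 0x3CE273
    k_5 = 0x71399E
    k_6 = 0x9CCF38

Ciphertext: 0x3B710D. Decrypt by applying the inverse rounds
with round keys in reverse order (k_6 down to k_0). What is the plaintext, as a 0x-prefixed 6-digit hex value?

0x05BA7C

s_0 = ciphertext = 0x3B710D
s_1 = InvRound(s_0, k_6) = 0x58E3B7
s_2 = InvRound(s_1, k_5) = 0x7B158E
s_3 = InvRound(s_2, k_4) = 0x7C57B1
s_4 = InvRound(s_3, k_3) = 0xDD17C5
s_5 = InvRound(s_4, k_2) = 0x77EDD1
s_6 = InvRound(s_5, k_1) = 0xA7C77E
s_7 = InvRound(s_6, k_0) = 0x05BA7C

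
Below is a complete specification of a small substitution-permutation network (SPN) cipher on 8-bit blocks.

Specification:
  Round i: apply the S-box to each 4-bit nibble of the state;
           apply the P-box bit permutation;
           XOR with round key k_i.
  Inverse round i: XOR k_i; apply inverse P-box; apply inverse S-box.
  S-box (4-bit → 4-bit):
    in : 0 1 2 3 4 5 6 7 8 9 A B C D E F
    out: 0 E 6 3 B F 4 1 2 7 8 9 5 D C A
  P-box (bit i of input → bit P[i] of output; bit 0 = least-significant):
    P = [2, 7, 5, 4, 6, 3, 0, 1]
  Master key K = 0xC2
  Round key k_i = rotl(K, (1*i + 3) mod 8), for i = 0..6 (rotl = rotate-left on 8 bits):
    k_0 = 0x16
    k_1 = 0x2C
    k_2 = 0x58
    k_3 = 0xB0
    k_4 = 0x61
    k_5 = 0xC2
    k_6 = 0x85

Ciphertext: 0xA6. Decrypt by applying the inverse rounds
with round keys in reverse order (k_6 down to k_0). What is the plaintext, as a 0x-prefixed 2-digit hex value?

0x8C

s_0 = ciphertext = 0xA6
s_1 = InvRound(s_0, k_6) = 0xE6
s_2 = InvRound(s_1, k_5) = 0x0C
s_3 = InvRound(s_2, k_4) = 0x9C
s_4 = InvRound(s_3, k_3) = 0x8C
s_5 = InvRound(s_4, k_2) = 0x74
s_6 = InvRound(s_5, k_1) = 0x3A
s_7 = InvRound(s_6, k_0) = 0x8C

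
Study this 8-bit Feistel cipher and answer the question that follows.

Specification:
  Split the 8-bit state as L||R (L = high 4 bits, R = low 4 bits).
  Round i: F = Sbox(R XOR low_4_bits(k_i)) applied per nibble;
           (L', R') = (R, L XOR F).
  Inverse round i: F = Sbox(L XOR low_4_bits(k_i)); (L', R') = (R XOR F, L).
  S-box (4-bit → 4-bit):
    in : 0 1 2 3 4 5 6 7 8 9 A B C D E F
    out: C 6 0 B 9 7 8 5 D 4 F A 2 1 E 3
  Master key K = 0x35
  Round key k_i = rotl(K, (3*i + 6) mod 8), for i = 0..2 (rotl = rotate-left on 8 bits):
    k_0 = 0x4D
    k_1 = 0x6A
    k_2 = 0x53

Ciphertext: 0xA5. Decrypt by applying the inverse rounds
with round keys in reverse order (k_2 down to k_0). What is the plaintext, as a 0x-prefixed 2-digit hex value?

0x00

s_0 = ciphertext = 0xA5
s_1 = InvRound(s_0, k_2) = 0x1A
s_2 = InvRound(s_1, k_1) = 0x01
s_3 = InvRound(s_2, k_0) = 0x00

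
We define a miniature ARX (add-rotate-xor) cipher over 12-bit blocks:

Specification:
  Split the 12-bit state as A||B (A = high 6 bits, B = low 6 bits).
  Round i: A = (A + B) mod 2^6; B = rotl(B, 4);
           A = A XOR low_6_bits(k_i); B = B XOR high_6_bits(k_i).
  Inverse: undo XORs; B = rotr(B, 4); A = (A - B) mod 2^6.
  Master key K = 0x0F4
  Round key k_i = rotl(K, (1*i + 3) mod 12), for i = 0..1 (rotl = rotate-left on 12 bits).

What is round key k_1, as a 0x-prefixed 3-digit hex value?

0xF40

K = 0x0F4
k_0 = rotl(K, (1*0+3) mod 12) = rotl(K, 3) = 0x7A0
k_1 = rotl(K, (1*1+3) mod 12) = rotl(K, 4) = 0xF40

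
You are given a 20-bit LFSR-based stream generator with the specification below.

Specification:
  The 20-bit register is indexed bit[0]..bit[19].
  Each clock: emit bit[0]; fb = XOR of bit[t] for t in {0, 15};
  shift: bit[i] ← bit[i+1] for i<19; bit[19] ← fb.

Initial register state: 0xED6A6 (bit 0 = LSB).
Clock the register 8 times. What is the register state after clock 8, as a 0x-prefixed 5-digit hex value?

reg_0 = 0xED6A6
clock 1: out=0, reg = 0xF6B53
clock 2: out=1, reg = 0xFB5A9
clock 3: out=1, reg = 0x7DAD4
clock 4: out=0, reg = 0xBED6A
clock 5: out=0, reg = 0xDF6B5
clock 6: out=1, reg = 0x6FB5A
clock 7: out=0, reg = 0xB7DAD
clock 8: out=1, reg = 0xDBED6

0xDBED6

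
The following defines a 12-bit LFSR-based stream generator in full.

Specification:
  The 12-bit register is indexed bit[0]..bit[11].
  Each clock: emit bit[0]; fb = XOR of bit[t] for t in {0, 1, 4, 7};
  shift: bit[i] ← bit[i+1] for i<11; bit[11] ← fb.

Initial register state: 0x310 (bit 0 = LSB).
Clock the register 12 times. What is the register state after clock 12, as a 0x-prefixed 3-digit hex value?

0xC4F

reg_0 = 0x310
clock 1: out=0, reg = 0x988
clock 2: out=0, reg = 0xCC4
clock 3: out=0, reg = 0xE62
clock 4: out=0, reg = 0xF31
clock 5: out=1, reg = 0x798
clock 6: out=0, reg = 0x3CC
clock 7: out=0, reg = 0x9E6
clock 8: out=0, reg = 0x4F3
clock 9: out=1, reg = 0x279
clock 10: out=1, reg = 0x13C
clock 11: out=0, reg = 0x89E
clock 12: out=0, reg = 0xC4F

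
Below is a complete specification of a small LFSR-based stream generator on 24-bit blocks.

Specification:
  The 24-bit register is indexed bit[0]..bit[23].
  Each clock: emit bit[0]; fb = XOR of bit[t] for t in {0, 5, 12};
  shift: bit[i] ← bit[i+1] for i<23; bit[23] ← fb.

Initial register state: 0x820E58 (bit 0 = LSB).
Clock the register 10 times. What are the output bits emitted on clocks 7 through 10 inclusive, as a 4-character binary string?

1001

reg_0 = 0x820E58
clock 1: out=0, reg = 0x41072C
clock 2: out=0, reg = 0xA08396
clock 3: out=0, reg = 0x5041CB
clock 4: out=1, reg = 0xA820E5
clock 5: out=1, reg = 0x541072
clock 6: out=0, reg = 0x2A0839
clock 7: out=1, reg = 0x15041C
clock 8: out=0, reg = 0x0A820E
clock 9: out=0, reg = 0x054107
clock 10: out=1, reg = 0x82A083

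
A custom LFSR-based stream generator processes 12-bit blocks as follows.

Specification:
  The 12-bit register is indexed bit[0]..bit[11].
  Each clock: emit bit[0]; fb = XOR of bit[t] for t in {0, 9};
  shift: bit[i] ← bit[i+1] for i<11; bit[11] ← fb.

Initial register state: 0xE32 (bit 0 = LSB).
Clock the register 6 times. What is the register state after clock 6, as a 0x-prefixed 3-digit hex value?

reg_0 = 0xE32
clock 1: out=0, reg = 0xF19
clock 2: out=1, reg = 0x78C
clock 3: out=0, reg = 0xBC6
clock 4: out=0, reg = 0xDE3
clock 5: out=1, reg = 0xEF1
clock 6: out=1, reg = 0x778

0x778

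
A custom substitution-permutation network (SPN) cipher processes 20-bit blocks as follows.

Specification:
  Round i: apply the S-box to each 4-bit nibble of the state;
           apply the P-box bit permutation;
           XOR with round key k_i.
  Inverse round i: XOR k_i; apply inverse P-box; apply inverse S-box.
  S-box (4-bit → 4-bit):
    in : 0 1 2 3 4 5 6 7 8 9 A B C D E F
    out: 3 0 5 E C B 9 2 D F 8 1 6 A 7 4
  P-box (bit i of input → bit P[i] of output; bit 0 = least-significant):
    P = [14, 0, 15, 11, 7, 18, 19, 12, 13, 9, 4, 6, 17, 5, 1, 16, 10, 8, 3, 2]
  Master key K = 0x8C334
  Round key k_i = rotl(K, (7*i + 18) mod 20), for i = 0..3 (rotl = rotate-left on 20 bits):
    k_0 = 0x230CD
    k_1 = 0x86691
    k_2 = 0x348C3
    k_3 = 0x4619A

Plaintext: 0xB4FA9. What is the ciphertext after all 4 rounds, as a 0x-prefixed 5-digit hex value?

0xE790A

s_0 = plaintext = 0xB4FA9
s_1 = Round(s_0, k_0) = 0x3ECDE
s_2 = Round(s_1, k_1) = 0xEB5AE
s_3 = Round(s_2, k_2) = 0x1BF8A
s_4 = Round(s_3, k_3) = 0xE790A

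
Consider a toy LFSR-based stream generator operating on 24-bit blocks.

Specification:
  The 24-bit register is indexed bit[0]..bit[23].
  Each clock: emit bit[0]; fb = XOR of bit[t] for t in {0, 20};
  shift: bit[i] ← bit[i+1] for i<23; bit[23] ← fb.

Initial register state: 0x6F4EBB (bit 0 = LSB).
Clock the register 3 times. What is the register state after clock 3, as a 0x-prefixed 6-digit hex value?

reg_0 = 0x6F4EBB
clock 1: out=1, reg = 0xB7A75D
clock 2: out=1, reg = 0x5BD3AE
clock 3: out=0, reg = 0xADE9D7

0xADE9D7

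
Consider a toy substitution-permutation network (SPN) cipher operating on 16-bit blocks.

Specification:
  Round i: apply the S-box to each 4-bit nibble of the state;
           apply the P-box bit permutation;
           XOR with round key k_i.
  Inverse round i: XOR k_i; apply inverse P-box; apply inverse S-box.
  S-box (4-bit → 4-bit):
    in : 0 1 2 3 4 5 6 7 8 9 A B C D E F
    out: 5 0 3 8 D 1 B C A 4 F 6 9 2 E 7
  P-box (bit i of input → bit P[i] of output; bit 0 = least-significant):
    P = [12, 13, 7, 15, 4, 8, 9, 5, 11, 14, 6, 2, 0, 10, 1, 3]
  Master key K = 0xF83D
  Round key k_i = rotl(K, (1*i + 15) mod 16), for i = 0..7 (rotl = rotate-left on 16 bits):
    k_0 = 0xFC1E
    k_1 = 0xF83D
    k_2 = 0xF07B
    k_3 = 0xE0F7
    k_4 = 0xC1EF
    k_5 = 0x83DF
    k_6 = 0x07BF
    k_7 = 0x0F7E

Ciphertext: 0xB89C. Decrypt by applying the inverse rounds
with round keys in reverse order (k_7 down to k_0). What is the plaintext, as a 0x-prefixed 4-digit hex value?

s_0 = ciphertext = 0xB89C
s_1 = InvRound(s_0, k_7) = 0xB9EA
s_2 = InvRound(s_1, k_6) = 0x2406
s_3 = InvRound(s_2, k_5) = 0x69FE
s_4 = InvRound(s_3, k_4) = 0x5558
s_5 = InvRound(s_4, k_3) = 0xA38A
s_6 = InvRound(s_5, k_2) = 0x5BA0
s_7 = InvRound(s_6, k_1) = 0xC3FE
s_8 = InvRound(s_7, k_0) = 0xD0EF

0xD0EF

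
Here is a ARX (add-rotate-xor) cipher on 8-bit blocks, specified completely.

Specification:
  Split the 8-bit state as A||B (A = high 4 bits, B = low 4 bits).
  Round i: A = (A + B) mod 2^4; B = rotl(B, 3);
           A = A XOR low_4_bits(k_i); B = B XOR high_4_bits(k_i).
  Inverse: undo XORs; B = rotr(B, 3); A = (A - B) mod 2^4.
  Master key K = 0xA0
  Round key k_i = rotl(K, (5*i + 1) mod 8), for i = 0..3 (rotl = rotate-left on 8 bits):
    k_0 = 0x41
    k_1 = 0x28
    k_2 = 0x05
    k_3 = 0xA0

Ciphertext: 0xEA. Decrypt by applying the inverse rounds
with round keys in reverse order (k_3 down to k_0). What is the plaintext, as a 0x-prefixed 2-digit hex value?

s_0 = ciphertext = 0xEA
s_1 = InvRound(s_0, k_3) = 0xE0
s_2 = InvRound(s_1, k_2) = 0xB0
s_3 = InvRound(s_2, k_1) = 0xF4
s_4 = InvRound(s_3, k_0) = 0xE0

0xE0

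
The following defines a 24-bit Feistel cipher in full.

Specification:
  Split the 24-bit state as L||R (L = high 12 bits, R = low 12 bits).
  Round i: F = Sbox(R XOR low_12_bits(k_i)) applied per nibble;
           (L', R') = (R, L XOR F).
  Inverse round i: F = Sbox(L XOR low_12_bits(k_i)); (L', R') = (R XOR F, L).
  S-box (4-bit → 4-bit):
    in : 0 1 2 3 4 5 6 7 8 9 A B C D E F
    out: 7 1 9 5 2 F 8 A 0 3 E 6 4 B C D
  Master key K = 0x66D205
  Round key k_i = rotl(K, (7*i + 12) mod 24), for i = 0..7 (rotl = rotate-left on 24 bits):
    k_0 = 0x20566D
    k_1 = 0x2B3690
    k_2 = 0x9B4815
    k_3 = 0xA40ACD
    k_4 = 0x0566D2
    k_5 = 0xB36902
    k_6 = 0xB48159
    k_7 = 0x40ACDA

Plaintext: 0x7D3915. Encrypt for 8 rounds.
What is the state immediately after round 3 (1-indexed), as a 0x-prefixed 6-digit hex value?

0xDD053C

s_0 = plaintext = 0x7D3915
s_1 = Round(s_0, k_0) = 0x915A73
s_2 = Round(s_1, k_1) = 0xA73DD0
s_3 = Round(s_2, k_2) = 0xDD053C
s_4 = Round(s_3, k_3) = 0x53C001
s_5 = Round(s_4, k_4) = 0x001D89
s_6 = Round(s_5, k_5) = 0xD89207
s_7 = Round(s_6, k_6) = 0x207875
s_8 = Round(s_7, k_7) = 0x8750EA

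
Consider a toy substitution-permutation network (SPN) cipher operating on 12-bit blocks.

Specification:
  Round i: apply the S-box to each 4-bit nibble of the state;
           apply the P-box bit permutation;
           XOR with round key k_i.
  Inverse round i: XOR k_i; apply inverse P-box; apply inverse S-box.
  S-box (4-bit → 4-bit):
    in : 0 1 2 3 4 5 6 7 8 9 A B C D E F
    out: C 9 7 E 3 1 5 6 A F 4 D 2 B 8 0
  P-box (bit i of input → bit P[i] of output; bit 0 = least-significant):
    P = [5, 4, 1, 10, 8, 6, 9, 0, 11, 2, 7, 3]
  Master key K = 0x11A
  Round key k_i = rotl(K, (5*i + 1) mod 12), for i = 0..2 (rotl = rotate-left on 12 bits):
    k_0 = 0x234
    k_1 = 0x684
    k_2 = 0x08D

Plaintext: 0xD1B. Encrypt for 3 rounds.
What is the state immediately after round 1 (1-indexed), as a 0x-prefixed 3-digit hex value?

s_0 = plaintext = 0xD1B
s_1 = Round(s_0, k_0) = 0xF1B
s_2 = Round(s_1, k_1) = 0x3A7
s_3 = Round(s_2, k_2) = 0x213

0xF1B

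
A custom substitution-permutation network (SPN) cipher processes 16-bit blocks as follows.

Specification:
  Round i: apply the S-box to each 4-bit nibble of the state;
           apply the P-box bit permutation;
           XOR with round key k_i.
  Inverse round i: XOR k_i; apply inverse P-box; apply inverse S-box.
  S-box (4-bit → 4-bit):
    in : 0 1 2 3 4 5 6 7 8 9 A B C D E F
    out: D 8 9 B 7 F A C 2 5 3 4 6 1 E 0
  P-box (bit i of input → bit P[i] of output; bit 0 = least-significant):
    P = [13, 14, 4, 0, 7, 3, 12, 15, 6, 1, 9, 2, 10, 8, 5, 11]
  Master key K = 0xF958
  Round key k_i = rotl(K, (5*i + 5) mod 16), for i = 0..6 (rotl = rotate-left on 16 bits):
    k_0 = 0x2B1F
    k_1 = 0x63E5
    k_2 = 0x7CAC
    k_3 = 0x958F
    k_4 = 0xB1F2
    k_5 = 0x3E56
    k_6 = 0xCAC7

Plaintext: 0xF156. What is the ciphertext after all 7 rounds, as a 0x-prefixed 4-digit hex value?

0x2372

s_0 = plaintext = 0xF156
s_1 = Round(s_0, k_0) = 0xFB92
s_2 = Round(s_1, k_1) = 0x5164
s_3 = Round(s_2, k_2) = 0x9190
s_4 = Round(s_3, k_3) = 0xA13A
s_5 = Round(s_4, k_4) = 0x547E
s_6 = Round(s_5, k_5) = 0xE125
s_7 = Round(s_6, k_6) = 0x2372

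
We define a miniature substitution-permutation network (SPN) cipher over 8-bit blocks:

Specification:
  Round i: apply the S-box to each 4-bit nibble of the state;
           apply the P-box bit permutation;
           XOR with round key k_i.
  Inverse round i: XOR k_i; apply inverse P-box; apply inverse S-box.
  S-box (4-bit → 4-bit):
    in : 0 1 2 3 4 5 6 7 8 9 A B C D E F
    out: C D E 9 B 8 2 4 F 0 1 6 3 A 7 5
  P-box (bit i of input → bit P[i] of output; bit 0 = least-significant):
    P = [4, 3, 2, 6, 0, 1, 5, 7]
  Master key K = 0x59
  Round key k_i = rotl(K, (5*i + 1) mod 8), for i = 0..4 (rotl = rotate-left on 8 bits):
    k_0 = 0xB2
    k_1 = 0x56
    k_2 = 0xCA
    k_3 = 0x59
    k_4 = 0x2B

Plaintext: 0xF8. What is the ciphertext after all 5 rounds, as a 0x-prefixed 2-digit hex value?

s_0 = plaintext = 0xF8
s_1 = Round(s_0, k_0) = 0xCF
s_2 = Round(s_1, k_1) = 0x41
s_3 = Round(s_2, k_2) = 0x1D
s_4 = Round(s_3, k_3) = 0xB0
s_5 = Round(s_4, k_4) = 0x4D

0x4D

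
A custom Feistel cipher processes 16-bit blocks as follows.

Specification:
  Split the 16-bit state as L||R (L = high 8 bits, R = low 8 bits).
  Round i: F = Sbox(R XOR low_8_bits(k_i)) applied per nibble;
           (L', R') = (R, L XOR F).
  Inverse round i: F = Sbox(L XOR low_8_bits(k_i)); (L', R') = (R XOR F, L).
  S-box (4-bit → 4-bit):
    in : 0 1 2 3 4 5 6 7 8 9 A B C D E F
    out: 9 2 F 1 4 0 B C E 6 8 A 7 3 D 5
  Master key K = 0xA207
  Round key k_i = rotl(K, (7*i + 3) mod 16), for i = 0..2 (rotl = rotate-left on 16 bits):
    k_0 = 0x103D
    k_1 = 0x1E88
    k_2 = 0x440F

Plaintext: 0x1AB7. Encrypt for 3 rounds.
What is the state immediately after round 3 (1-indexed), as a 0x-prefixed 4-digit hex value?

0x7F3B

s_0 = plaintext = 0x1AB7
s_1 = Round(s_0, k_0) = 0xB7F2
s_2 = Round(s_1, k_1) = 0xF27F
s_3 = Round(s_2, k_2) = 0x7F3B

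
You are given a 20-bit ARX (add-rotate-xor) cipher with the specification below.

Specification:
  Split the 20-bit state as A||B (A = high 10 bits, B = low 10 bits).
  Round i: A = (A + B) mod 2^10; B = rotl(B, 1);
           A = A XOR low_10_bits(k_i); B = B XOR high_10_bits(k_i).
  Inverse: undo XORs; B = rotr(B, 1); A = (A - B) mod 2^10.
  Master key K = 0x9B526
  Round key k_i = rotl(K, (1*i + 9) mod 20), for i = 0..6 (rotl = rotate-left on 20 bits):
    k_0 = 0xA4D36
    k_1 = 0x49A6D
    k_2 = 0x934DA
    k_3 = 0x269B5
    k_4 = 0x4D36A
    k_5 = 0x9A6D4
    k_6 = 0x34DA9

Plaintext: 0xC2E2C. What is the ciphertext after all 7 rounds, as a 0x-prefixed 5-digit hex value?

s_0 = plaintext = 0xC2E2C
s_1 = Round(s_0, k_0) = 0x006CA
s_2 = Round(s_1, k_1) = 0x298B3
s_3 = Round(s_2, k_2) = 0x60F2B
s_4 = Round(s_3, k_3) = 0x46ECD
s_5 = Round(s_4, k_4) = 0x208AF
s_6 = Round(s_5, k_5) = 0xF9737
s_7 = Round(s_6, k_6) = 0xAD6BC

0xAD6BC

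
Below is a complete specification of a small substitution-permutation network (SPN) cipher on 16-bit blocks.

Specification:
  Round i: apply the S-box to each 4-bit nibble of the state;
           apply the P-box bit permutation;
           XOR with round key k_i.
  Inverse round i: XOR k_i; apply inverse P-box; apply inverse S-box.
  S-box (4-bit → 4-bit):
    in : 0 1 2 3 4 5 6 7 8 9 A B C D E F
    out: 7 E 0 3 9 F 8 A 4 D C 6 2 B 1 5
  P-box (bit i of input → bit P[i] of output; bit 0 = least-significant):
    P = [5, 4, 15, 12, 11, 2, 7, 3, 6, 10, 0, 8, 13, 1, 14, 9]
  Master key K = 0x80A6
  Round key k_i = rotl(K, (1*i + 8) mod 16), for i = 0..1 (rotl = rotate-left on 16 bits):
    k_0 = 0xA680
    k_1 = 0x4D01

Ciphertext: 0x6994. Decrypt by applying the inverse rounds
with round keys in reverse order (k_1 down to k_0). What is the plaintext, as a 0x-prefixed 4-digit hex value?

0x87D3

s_0 = ciphertext = 0x6994
s_1 = InvRound(s_0, k_1) = 0xEBBC
s_2 = InvRound(s_1, k_0) = 0x87D3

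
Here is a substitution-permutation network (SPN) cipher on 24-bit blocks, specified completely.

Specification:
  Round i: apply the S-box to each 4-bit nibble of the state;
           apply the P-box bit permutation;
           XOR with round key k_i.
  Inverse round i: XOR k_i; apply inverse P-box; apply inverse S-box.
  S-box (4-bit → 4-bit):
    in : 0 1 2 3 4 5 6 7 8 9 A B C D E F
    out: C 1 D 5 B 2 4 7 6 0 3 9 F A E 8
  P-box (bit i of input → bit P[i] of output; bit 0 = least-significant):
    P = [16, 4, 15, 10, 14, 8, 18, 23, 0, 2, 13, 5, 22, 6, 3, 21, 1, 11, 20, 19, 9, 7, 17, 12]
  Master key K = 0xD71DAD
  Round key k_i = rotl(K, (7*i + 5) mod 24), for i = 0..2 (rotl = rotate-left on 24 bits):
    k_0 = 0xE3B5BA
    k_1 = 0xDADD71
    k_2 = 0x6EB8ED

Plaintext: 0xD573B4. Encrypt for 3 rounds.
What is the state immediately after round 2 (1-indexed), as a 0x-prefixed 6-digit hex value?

0xA54F3B

s_0 = plaintext = 0xD573B4
s_1 = Round(s_0, k_0) = 0x22C963
s_2 = Round(s_1, k_1) = 0xA54F3B
s_3 = Round(s_2, k_2) = 0x0BF60D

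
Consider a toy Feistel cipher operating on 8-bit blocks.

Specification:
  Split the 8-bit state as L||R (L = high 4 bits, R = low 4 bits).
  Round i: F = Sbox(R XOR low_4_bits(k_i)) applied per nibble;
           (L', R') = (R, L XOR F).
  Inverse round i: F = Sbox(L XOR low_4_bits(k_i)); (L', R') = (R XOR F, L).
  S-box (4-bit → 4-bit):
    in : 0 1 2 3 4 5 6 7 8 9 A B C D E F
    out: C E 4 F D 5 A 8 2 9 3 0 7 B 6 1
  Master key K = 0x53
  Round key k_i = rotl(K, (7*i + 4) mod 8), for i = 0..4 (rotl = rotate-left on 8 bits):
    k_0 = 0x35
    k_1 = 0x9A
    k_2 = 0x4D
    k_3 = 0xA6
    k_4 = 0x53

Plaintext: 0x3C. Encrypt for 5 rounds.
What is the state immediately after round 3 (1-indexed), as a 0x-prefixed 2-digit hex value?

s_0 = plaintext = 0x3C
s_1 = Round(s_0, k_0) = 0xCA
s_2 = Round(s_1, k_1) = 0xA0
s_3 = Round(s_2, k_2) = 0x01
s_4 = Round(s_3, k_3) = 0x18
s_5 = Round(s_4, k_4) = 0x81

0x01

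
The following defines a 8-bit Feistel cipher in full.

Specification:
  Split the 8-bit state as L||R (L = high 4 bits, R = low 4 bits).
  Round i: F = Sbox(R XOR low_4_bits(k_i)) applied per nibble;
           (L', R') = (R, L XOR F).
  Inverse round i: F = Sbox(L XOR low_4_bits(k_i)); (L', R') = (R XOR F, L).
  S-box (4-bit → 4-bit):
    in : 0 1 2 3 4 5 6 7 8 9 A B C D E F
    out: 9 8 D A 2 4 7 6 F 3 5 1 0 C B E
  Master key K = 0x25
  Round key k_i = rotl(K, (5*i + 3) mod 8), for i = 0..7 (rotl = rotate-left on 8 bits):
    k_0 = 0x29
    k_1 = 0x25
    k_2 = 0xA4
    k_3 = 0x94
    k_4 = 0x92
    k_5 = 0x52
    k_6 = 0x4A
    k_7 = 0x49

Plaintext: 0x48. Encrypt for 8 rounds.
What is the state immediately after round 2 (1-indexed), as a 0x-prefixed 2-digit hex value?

s_0 = plaintext = 0x48
s_1 = Round(s_0, k_0) = 0x8C
s_2 = Round(s_1, k_1) = 0xCB
s_3 = Round(s_2, k_2) = 0xB2
s_4 = Round(s_3, k_3) = 0x2C
s_5 = Round(s_4, k_4) = 0xC9
s_6 = Round(s_5, k_5) = 0x9D
s_7 = Round(s_6, k_6) = 0xDF
s_8 = Round(s_7, k_7) = 0xFA

0xCB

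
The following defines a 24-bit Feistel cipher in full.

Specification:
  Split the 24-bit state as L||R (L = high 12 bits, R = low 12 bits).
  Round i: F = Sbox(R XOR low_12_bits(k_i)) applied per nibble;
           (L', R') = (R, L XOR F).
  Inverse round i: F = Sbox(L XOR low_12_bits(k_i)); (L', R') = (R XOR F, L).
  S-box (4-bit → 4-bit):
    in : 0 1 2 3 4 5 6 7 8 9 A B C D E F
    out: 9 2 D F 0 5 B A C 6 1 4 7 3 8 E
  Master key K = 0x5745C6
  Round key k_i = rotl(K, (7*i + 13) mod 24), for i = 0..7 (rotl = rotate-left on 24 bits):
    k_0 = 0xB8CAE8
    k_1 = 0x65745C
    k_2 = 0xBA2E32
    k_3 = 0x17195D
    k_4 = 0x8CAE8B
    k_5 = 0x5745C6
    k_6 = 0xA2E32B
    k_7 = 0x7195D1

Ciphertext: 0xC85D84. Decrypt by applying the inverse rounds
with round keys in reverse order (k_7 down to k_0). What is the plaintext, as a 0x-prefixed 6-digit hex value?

0x981324

s_0 = ciphertext = 0xC85D84
s_1 = InvRound(s_0, k_7) = 0xBD4C85
s_2 = InvRound(s_1, k_6) = 0x06BBD4
s_3 = InvRound(s_2, k_5) = 0xEC706B
s_4 = InvRound(s_3, k_4) = 0x96CEC7
s_5 = InvRound(s_4, k_3) = 0x73596C
s_6 = InvRound(s_5, k_2) = 0xFF6735
s_7 = InvRound(s_6, k_1) = 0x324FF6
s_8 = InvRound(s_7, k_0) = 0x981324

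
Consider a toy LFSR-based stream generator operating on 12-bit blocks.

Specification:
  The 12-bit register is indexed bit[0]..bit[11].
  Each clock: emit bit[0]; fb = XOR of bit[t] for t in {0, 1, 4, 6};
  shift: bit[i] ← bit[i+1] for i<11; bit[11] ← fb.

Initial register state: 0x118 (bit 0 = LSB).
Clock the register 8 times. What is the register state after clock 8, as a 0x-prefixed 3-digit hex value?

reg_0 = 0x118
clock 1: out=0, reg = 0x88C
clock 2: out=0, reg = 0x446
clock 3: out=0, reg = 0x223
clock 4: out=1, reg = 0x111
clock 5: out=1, reg = 0x088
clock 6: out=0, reg = 0x044
clock 7: out=0, reg = 0x822
clock 8: out=0, reg = 0xC11

0xC11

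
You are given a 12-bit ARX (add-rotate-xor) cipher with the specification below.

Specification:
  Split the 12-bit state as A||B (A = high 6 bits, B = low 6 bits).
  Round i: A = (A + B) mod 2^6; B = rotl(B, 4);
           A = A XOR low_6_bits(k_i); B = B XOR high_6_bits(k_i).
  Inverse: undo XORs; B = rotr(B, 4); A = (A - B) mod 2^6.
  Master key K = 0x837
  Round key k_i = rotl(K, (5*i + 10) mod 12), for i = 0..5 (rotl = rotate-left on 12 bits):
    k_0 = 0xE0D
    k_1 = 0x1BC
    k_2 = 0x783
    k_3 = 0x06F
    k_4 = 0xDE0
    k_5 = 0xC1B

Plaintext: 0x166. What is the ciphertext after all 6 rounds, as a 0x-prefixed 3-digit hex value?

0x273

s_0 = plaintext = 0x166
s_1 = Round(s_0, k_0) = 0x991
s_2 = Round(s_1, k_1) = 0x2D2
s_3 = Round(s_2, k_2) = 0x7BA
s_4 = Round(s_3, k_3) = 0xDEF
s_5 = Round(s_4, k_4) = 0x18C
s_6 = Round(s_5, k_5) = 0x273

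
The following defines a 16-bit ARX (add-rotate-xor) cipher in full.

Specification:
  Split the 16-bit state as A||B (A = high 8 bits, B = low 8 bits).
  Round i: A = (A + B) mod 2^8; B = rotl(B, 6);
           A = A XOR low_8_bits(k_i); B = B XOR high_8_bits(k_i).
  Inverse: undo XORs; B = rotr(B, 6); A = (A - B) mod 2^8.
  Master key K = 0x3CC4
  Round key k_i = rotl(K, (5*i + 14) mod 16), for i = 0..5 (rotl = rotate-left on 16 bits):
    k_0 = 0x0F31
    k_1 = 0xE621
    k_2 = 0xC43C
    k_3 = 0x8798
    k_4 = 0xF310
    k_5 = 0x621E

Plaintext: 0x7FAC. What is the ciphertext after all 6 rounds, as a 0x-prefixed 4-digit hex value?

0x1C1A

s_0 = plaintext = 0x7FAC
s_1 = Round(s_0, k_0) = 0x1A24
s_2 = Round(s_1, k_1) = 0x1FEF
s_3 = Round(s_2, k_2) = 0x323F
s_4 = Round(s_3, k_3) = 0xE948
s_5 = Round(s_4, k_4) = 0x21E1
s_6 = Round(s_5, k_5) = 0x1C1A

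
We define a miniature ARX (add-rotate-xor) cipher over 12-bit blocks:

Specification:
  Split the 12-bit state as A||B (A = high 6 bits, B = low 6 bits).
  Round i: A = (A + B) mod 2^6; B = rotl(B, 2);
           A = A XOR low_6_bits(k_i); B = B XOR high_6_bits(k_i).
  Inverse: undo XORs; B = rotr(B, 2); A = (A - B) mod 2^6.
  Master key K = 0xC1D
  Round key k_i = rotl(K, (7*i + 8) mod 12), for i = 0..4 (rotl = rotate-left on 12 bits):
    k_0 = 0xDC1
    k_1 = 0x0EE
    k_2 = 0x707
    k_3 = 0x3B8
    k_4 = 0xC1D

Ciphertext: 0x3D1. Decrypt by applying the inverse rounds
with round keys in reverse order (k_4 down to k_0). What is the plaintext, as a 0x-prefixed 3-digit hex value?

s_0 = ciphertext = 0x3D1
s_1 = InvRound(s_0, k_4) = 0xE98
s_2 = InvRound(s_1, k_3) = 0x765
s_3 = InvRound(s_2, k_2) = 0xF1E
s_4 = InvRound(s_3, k_1) = 0xED7
s_5 = InvRound(s_4, k_0) = 0xC88

0xC88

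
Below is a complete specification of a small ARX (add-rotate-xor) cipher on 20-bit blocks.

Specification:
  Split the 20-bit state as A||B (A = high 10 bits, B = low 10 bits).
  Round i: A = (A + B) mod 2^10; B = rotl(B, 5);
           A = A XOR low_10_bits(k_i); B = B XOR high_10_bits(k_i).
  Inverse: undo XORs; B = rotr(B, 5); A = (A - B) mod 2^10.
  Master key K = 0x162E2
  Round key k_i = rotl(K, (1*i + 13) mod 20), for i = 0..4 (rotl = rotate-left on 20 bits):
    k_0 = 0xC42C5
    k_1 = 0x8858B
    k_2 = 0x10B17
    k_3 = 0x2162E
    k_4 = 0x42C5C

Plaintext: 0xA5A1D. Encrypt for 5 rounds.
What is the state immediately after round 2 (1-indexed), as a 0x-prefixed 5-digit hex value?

s_0 = plaintext = 0xA5A1D
s_1 = Round(s_0, k_0) = 0x9D8A0
s_2 = Round(s_1, k_1) = 0xA7624
s_3 = Round(s_2, k_2) = 0xF58D3
s_4 = Round(s_3, k_3) = 0xA1EE3
s_5 = Round(s_4, k_4) = 0x4D97C

0xA7624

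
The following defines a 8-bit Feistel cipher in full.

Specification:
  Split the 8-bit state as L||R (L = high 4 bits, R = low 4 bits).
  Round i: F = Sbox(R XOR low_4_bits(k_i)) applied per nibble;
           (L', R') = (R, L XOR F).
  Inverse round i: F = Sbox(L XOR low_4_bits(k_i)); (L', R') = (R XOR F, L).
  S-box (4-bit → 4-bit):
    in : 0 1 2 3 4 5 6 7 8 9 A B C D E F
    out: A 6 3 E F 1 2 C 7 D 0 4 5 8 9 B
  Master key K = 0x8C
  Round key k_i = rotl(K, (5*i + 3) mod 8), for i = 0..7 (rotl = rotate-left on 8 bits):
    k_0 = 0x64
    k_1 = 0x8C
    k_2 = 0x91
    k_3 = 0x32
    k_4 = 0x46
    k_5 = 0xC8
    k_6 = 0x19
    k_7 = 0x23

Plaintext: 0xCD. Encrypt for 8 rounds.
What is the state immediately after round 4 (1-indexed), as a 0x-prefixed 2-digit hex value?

0xE0

s_0 = plaintext = 0xCD
s_1 = Round(s_0, k_0) = 0xD1
s_2 = Round(s_1, k_1) = 0x15
s_3 = Round(s_2, k_2) = 0x5E
s_4 = Round(s_3, k_3) = 0xE0
s_5 = Round(s_4, k_4) = 0x0C
s_6 = Round(s_5, k_5) = 0xCF
s_7 = Round(s_6, k_6) = 0xFE
s_8 = Round(s_7, k_7) = 0xE7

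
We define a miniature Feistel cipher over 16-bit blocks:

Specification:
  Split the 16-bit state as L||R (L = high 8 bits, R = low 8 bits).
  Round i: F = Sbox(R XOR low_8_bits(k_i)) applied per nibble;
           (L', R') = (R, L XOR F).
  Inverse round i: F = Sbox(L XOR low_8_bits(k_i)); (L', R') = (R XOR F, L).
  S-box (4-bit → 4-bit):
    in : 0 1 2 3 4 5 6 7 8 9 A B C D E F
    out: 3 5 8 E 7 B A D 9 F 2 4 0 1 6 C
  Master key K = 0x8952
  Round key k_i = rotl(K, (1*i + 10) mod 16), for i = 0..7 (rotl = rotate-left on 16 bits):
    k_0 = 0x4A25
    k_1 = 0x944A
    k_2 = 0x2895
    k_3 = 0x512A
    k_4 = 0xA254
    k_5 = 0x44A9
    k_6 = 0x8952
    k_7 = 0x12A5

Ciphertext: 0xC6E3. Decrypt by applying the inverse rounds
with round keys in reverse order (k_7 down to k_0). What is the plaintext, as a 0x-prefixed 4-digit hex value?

s_0 = ciphertext = 0xC6E3
s_1 = InvRound(s_0, k_7) = 0x4DC6
s_2 = InvRound(s_1, k_6) = 0x9A4D
s_3 = InvRound(s_2, k_5) = 0xA39A
s_4 = InvRound(s_3, k_4) = 0x57A3
s_5 = InvRound(s_4, k_3) = 0x7257
s_6 = InvRound(s_5, k_2) = 0x3A72
s_7 = InvRound(s_6, k_1) = 0xA13A
s_8 = InvRound(s_7, k_0) = 0xADA1

0xADA1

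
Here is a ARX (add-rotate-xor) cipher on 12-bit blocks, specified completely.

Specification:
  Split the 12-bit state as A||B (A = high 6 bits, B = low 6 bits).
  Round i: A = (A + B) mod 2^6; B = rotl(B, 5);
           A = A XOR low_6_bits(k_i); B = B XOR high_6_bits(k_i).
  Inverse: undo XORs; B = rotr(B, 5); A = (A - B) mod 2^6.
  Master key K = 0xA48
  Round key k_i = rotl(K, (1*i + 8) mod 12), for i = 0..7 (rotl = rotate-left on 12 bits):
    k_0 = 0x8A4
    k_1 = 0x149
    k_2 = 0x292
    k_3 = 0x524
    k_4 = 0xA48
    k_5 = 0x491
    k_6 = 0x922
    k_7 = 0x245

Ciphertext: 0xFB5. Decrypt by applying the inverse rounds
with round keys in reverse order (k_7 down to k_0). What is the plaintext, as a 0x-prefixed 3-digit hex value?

s_0 = ciphertext = 0xFB5
s_1 = InvRound(s_0, k_7) = 0x0B9
s_2 = InvRound(s_1, k_6) = 0x9BA
s_3 = InvRound(s_2, k_5) = 0x991
s_4 = InvRound(s_3, k_4) = 0xF71
s_5 = InvRound(s_4, k_3) = 0x38B
s_6 = InvRound(s_5, k_2) = 0x682
s_7 = InvRound(s_6, k_1) = 0x14E
s_8 = InvRound(s_7, k_0) = 0x219

0x219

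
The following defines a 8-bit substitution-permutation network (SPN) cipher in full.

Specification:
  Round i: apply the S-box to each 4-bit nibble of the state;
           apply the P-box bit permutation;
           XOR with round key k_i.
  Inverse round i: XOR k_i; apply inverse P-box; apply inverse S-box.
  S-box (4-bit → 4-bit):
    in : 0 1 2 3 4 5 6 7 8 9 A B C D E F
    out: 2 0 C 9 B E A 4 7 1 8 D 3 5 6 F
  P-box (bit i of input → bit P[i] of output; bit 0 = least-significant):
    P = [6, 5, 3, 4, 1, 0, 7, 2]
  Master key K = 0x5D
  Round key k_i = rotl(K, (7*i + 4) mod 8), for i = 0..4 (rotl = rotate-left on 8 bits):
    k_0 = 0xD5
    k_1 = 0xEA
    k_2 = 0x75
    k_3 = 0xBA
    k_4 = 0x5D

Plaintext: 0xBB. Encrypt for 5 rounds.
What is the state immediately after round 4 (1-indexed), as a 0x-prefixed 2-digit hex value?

0xEE

s_0 = plaintext = 0xBB
s_1 = Round(s_0, k_0) = 0x0B
s_2 = Round(s_1, k_1) = 0xB3
s_3 = Round(s_2, k_2) = 0xA3
s_4 = Round(s_3, k_3) = 0xEE
s_5 = Round(s_4, k_4) = 0xF4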